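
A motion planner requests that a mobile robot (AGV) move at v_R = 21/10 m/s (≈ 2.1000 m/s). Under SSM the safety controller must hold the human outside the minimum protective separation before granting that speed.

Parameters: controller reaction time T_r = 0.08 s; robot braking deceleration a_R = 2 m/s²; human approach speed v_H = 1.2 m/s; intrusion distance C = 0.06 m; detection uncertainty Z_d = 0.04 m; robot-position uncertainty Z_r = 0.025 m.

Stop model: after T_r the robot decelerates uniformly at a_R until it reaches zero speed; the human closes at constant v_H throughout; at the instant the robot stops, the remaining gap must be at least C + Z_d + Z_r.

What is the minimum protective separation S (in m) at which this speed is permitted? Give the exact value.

S_min = 5503/2000 m = 2.7515 m

stop time T_s = (21/10)/2 = 1.0500 s
robot covers v_R·T_r = 2.1000·0.0800 = 0.1680 m before braking
robot covers 2.1000·1.0500 − ½·2.0000·1.0500² = 1.1025 m while stopping
person approaches 1.2000·(0.0800+1.0500) = 1.3560 m
margins: 0.0600+0.0400+0.0250 = 0.1250 m
S_min ≈ 0.1680+1.1025+1.3560+0.1250  ⇒  S_min = 5503/2000 m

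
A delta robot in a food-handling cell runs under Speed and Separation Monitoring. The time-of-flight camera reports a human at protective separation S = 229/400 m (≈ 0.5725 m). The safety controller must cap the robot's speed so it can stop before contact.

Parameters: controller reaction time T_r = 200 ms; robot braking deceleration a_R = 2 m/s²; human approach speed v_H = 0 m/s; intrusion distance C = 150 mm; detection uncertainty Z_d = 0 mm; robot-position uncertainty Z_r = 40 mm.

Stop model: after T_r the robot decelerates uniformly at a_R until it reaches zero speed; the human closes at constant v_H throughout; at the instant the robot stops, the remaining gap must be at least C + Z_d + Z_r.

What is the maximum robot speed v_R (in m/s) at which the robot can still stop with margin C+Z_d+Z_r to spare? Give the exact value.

v_R_max = 9/10 m/s = 0.9000 m/s

collect terms ⇒ (1/4)·v_R² + (1/5)·v_R + (-153/400) = 0
  disc = (1/5)² − 4·(1/4)·(-153/400) = 169/400 ; √disc = 13/20
  v_R = (−(1/5) + 13/20) / (2·(1/4)) = 9/10 m/s
check:
stop time T_s = (9/10)/2 = 0.4500 s
reaction-phase robot travel = 0.9000·0.2000 = 0.1800 m
robot covers 0.9000·0.4500 − ½·2.0000·0.4500² = 0.2025 m while stopping
human closes 0.0000·0.6500 = 0.0000 m
margins: 0.1500+0.0000+0.0400 = 0.1900 m
sum ≈ 0.1800+0.2025+0.0000+0.1900 ≈ 0.5725 m = S ✓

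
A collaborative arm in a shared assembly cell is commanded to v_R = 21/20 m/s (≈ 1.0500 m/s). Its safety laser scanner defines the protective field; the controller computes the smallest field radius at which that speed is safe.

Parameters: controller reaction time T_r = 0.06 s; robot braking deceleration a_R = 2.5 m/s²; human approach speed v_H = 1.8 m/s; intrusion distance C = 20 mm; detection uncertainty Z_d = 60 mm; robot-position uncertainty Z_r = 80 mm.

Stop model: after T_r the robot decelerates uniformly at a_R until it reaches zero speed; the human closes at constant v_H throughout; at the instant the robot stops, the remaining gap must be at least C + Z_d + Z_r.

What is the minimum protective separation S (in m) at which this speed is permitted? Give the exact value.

S_min = 523/400 m = 1.3075 m

T_s = v_R/a_R = (21/20)/(5/2) = 0.4200 s
robot covers v_R·T_r = 1.0500·0.0600 = 0.0630 m before braking
braking distance = 1.0500²/(2·2.5000) = 0.2205 m
human closes 1.8000·0.4800 = 0.8640 m
residual clearance needed = 0.0200+0.0600+0.0800 = 0.1600 m
S_min ≈ 0.0630+0.2205+0.8640+0.1600  ⇒  S_min = 523/400 m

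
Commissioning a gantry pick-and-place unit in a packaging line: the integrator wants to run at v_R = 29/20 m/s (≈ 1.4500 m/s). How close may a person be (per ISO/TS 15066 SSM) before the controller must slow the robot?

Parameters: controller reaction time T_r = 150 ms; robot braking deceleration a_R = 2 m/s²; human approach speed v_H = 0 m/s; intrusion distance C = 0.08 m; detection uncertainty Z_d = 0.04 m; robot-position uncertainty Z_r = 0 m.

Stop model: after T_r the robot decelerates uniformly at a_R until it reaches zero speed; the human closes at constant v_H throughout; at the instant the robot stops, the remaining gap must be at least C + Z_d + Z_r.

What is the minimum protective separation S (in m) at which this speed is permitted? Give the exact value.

S_min = 1381/1600 m = 0.8631 m

T_s = v_R/a_R = (29/20)/2 = 0.7250 s
robot in T_r: 1.4500·0.1500 = 0.2175 m
robot covers 1.4500·0.7250 − ½·2.0000·0.7250² = 0.5256 m while stopping
human closes 0.0000·0.8750 = 0.0000 m
residual clearance needed = 0.0800+0.0400+0.0000 = 0.1200 m
S_min ≈ 0.2175+0.5256+0.0000+0.1200  ⇒  S_min = 1381/1600 m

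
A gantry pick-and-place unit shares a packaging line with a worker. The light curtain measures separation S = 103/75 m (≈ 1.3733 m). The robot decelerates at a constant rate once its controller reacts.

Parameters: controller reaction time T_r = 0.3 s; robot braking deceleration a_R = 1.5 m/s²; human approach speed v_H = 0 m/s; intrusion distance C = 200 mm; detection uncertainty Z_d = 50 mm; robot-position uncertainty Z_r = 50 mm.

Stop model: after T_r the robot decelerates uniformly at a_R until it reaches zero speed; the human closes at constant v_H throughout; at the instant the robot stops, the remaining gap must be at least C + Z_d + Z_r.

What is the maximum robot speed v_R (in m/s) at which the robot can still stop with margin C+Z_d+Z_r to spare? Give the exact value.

quadratic (1/3)·v² + (3/10)·v + (-161/150) = 0
  disc = (3/10)² − 4·(1/3)·(-161/150) = 1369/900 ; √disc = 37/30
  v_R = (−(3/10) + 37/30) / (2·(1/3)) = 7/5 m/s
check:
stop time T_s = (7/5)/(3/2) = 0.9333 s
robot covers v_R·T_r = 1.4000·0.3000 = 0.4200 m before braking
robot covers 1.4000·0.9333 − ½·1.5000·0.9333² = 0.6533 m while stopping
person approaches 0.0000·(0.3000+0.9333) = 0.0000 m
residual clearance needed = 0.2000+0.0500+0.0500 = 0.3000 m
sum ≈ 0.4200+0.6533+0.0000+0.3000 ≈ 1.3733 m = S ✓

v_R_max = 7/5 m/s = 1.4000 m/s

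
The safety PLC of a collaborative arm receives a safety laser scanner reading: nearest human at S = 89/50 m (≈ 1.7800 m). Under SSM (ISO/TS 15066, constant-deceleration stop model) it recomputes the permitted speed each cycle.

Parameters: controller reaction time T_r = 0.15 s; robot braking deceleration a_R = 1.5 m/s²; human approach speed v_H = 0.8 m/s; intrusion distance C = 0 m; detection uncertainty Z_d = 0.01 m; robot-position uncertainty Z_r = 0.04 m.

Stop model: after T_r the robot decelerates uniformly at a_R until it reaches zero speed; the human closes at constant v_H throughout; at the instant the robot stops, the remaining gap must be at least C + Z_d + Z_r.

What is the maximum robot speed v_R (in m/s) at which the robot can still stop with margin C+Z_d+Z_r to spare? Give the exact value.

v_R_max = 7/5 m/s = 1.4000 m/s

at the boundary: (1/3)·v² + (41/60)·v + (-161/100) = 0
  disc = (41/60)² − 4·(1/3)·(-161/100) = 9409/3600 ; √disc = 97/60
  v_R = (−(41/60) + 97/60) / (2·(1/3)) = 7/5 m/s
check:
T_s = v_R/a_R = (7/5)/(3/2) = 0.9333 s
robot in T_r: 1.4000·0.1500 = 0.2100 m
braking distance = 1.4000²/(2·1.5000) = 0.6533 m
human closes 0.8000·1.0833 = 0.8667 m
C+Z_d+Z_r = 0.0000+0.0100+0.0400 = 0.0500 m
sum ≈ 0.2100+0.6533+0.8667+0.0500 ≈ 1.7800 m = S ✓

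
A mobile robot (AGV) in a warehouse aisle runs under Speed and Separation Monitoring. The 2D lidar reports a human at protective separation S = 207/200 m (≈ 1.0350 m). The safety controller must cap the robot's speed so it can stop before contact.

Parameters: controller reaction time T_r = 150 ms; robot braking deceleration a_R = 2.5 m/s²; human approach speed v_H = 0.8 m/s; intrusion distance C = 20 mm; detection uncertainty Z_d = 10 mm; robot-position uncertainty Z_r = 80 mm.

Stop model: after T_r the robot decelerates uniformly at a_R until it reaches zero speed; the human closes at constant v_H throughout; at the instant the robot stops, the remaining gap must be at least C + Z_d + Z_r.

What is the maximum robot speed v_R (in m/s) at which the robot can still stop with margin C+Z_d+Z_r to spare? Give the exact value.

collect terms ⇒ (1/5)·v_R² + (47/100)·v_R + (-161/200) = 0
  disc = (47/100)² − 4·(1/5)·(-161/200) = 8649/10000 ; √disc = 93/100
  v_R = (−(47/100) + 93/100) / (2·(1/5)) = 23/20 m/s
check:
braking lasts T_s = (23/20)/(5/2) = 0.4600 s
robot covers v_R·T_r = 1.1500·0.1500 = 0.1725 m before braking
robot under decel: 1.1500²/(2·2.5000) = 0.2645 m
human closes 0.8000·0.6100 = 0.4880 m
C+Z_d+Z_r = 0.0200+0.0100+0.0800 = 0.1100 m
sum ≈ 0.1725+0.2645+0.4880+0.1100 ≈ 1.0350 m = S ✓

v_R_max = 23/20 m/s = 1.1500 m/s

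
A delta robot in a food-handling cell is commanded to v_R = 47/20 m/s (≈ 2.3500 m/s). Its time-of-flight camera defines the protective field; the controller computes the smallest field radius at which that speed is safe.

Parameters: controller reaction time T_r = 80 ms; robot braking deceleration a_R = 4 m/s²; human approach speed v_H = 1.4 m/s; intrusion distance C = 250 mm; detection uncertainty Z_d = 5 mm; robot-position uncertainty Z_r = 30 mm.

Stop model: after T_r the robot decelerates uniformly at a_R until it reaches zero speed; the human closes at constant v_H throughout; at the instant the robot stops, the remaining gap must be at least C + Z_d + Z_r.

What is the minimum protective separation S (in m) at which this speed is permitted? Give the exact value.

S_min = 6713/3200 m = 2.0978 m

braking lasts T_s = (47/20)/4 = 0.5875 s
robot in T_r: 2.3500·0.0800 = 0.1880 m
braking distance = 2.3500²/(2·4.0000) = 0.6903 m
person approaches 1.4000·(0.0800+0.5875) = 0.9345 m
C+Z_d+Z_r = 0.2500+0.0050+0.0300 = 0.2850 m
S_min ≈ 0.1880+0.6903+0.9345+0.2850  ⇒  S_min = 6713/3200 m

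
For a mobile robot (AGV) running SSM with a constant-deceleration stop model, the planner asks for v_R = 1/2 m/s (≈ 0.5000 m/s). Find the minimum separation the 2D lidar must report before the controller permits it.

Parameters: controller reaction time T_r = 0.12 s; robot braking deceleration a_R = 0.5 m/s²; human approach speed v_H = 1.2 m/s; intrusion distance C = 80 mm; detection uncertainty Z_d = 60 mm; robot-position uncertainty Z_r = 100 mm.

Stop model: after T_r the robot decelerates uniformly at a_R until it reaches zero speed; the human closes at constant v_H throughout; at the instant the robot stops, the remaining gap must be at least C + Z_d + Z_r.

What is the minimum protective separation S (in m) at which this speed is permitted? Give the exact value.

S_min = 947/500 m = 1.8940 m

stop time T_s = (1/2)/(1/2) = 1.0000 s
robot in T_r: 0.5000·0.1200 = 0.0600 m
robot covers 0.5000·1.0000 − ½·0.5000·1.0000² = 0.2500 m while stopping
person approaches 1.2000·(0.1200+1.0000) = 1.3440 m
C+Z_d+Z_r = 0.0800+0.0600+0.1000 = 0.2400 m
S_min ≈ 0.0600+0.2500+1.3440+0.2400  ⇒  S_min = 947/500 m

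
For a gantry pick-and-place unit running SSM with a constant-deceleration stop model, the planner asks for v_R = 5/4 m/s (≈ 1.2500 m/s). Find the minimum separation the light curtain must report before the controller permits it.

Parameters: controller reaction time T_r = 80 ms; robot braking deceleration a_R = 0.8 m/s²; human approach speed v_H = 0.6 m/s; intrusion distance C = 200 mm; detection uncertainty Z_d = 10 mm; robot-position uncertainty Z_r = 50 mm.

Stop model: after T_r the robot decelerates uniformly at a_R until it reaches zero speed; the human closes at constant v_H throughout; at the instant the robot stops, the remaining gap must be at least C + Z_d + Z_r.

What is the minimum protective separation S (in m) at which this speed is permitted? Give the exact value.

braking lasts T_s = (5/4)/(4/5) = 1.5625 s
robot covers v_R·T_r = 1.2500·0.0800 = 0.1000 m before braking
robot under decel: 1.2500²/(2·0.8000) = 0.9766 m
human over T_r+T_s: 0.6000·(0.0800+1.5625) = 0.9855 m
margins: 0.2000+0.0100+0.0500 = 0.2600 m
S_min ≈ 0.1000+0.9766+0.9855+0.2600  ⇒  S_min = 37153/16000 m

S_min = 37153/16000 m = 2.3221 m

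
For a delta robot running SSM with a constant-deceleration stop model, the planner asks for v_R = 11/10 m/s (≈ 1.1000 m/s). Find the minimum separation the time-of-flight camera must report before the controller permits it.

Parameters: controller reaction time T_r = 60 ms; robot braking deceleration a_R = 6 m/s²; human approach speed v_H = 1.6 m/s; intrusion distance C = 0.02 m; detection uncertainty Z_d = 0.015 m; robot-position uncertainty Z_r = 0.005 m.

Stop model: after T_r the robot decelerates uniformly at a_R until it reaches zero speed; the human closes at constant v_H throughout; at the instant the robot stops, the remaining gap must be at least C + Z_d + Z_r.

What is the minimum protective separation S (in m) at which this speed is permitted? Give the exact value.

S_min = 3577/6000 m = 0.5962 m

T_s = v_R/a_R = (11/10)/6 = 0.1833 s
reaction-phase robot travel = 1.1000·0.0600 = 0.0660 m
robot under decel: 1.1000²/(2·6.0000) = 0.1008 m
human over T_r+T_s: 1.6000·(0.0600+0.1833) = 0.3893 m
margins: 0.0200+0.0150+0.0050 = 0.0400 m
S_min ≈ 0.0660+0.1008+0.3893+0.0400  ⇒  S_min = 3577/6000 m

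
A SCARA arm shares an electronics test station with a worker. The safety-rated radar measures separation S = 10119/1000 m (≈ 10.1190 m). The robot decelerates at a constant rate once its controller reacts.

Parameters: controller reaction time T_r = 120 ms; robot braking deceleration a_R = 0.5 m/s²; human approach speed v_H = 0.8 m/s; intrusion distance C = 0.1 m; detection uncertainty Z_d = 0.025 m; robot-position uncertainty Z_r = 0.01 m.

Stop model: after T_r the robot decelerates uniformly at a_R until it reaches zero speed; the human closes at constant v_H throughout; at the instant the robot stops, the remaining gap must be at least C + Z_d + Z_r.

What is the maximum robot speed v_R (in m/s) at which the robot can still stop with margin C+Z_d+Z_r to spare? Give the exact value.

quadratic (1)·v² + (43/25)·v + (-1236/125) = 0
  disc = (43/25)² − 4·(1)·(-1236/125) = 26569/625 ; √disc = 163/25
  v_R = (−(43/25) + 163/25) / (2·(1)) = 12/5 m/s
check:
T_s = v_R/a_R = (12/5)/(1/2) = 4.8000 s
reaction-phase robot travel = 2.4000·0.1200 = 0.2880 m
robot under decel: 2.4000²/(2·0.5000) = 5.7600 m
person approaches 0.8000·(0.1200+4.8000) = 3.9360 m
C+Z_d+Z_r = 0.1000+0.0250+0.0100 = 0.1350 m
sum ≈ 0.2880+5.7600+3.9360+0.1350 ≈ 10.1190 m = S ✓

v_R_max = 12/5 m/s = 2.4000 m/s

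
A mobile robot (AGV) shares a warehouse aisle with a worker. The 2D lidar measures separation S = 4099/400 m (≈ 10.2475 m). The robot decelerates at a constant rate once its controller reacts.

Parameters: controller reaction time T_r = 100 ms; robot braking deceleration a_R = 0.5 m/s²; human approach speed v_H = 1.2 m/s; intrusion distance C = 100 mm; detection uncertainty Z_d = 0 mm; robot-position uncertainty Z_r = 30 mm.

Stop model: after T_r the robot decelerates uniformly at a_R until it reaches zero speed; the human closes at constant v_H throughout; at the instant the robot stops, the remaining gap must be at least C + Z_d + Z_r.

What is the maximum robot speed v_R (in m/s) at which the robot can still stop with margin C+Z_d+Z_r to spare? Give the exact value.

v_R_max = 43/20 m/s = 2.1500 m/s

quadratic (1)·v² + (5/2)·v + (-3999/400) = 0
  disc = (5/2)² − 4·(1)·(-3999/400) = 1156/25 ; √disc = 34/5
  v_R = (−(5/2) + 34/5) / (2·(1)) = 43/20 m/s
check:
stop time T_s = (43/20)/(1/2) = 4.3000 s
reaction-phase robot travel = 2.1500·0.1000 = 0.2150 m
braking distance = 2.1500²/(2·0.5000) = 4.6225 m
human over T_r+T_s: 1.2000·(0.1000+4.3000) = 5.2800 m
margins: 0.1000+0.0000+0.0300 = 0.1300 m
sum ≈ 0.2150+4.6225+5.2800+0.1300 ≈ 10.2475 m = S ✓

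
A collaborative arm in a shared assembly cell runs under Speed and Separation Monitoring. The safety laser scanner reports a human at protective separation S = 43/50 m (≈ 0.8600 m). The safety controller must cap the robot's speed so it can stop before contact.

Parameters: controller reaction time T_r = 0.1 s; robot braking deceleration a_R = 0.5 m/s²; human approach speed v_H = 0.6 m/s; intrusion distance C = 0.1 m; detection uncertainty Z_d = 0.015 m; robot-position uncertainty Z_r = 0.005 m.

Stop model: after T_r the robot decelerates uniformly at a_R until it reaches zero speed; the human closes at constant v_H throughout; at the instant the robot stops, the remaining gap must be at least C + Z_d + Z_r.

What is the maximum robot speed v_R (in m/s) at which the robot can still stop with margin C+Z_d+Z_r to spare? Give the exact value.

at the boundary: (1)·v² + (13/10)·v + (-17/25) = 0
  disc = (13/10)² − 4·(1)·(-17/25) = 441/100 ; √disc = 21/10
  v_R = (−(13/10) + 21/10) / (2·(1)) = 2/5 m/s
check:
stop time T_s = (2/5)/(1/2) = 0.8000 s
reaction-phase robot travel = 0.4000·0.1000 = 0.0400 m
robot under decel: 0.4000²/(2·0.5000) = 0.1600 m
human over T_r+T_s: 0.6000·(0.1000+0.8000) = 0.5400 m
residual clearance needed = 0.1000+0.0150+0.0050 = 0.1200 m
sum ≈ 0.0400+0.1600+0.5400+0.1200 ≈ 0.8600 m = S ✓

v_R_max = 2/5 m/s = 0.4000 m/s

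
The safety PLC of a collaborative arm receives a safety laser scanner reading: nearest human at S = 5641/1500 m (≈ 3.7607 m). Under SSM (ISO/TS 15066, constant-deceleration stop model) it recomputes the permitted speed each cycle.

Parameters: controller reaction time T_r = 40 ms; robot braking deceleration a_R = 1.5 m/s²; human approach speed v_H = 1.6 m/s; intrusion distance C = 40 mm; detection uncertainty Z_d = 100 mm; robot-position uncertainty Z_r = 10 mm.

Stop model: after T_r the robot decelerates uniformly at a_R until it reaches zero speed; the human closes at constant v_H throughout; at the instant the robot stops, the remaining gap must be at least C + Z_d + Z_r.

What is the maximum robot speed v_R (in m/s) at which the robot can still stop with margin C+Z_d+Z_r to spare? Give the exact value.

v_R_max = 2 m/s = 2.0000 m/s

collect terms ⇒ (1/3)·v_R² + (83/75)·v_R + (-266/75) = 0
  disc = (83/75)² − 4·(1/3)·(-266/75) = 3721/625 ; √disc = 61/25
  v_R = (−(83/75) + 61/25) / (2·(1/3)) = 2 m/s
check:
stop time T_s = 2/(3/2) = 1.3333 s
robot covers v_R·T_r = 2.0000·0.0400 = 0.0800 m before braking
robot covers 2.0000·1.3333 − ½·1.5000·1.3333² = 1.3333 m while stopping
human closes 1.6000·1.3733 = 2.1973 m
C+Z_d+Z_r = 0.0400+0.1000+0.0100 = 0.1500 m
sum ≈ 0.0800+1.3333+2.1973+0.1500 ≈ 3.7607 m = S ✓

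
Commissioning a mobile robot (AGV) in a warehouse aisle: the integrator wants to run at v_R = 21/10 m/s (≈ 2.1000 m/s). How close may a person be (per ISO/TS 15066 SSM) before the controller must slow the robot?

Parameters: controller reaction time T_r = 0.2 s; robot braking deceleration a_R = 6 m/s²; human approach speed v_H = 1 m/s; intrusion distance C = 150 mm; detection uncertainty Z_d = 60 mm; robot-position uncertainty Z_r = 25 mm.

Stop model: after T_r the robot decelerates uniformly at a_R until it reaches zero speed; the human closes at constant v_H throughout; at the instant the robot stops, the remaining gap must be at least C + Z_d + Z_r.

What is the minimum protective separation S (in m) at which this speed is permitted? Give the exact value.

S_min = 629/400 m = 1.5725 m

T_s = v_R/a_R = (21/10)/6 = 0.3500 s
robot covers v_R·T_r = 2.1000·0.2000 = 0.4200 m before braking
braking distance = 2.1000²/(2·6.0000) = 0.3675 m
human over T_r+T_s: 1.0000·(0.2000+0.3500) = 0.5500 m
margins: 0.1500+0.0600+0.0250 = 0.2350 m
S_min ≈ 0.4200+0.3675+0.5500+0.2350  ⇒  S_min = 629/400 m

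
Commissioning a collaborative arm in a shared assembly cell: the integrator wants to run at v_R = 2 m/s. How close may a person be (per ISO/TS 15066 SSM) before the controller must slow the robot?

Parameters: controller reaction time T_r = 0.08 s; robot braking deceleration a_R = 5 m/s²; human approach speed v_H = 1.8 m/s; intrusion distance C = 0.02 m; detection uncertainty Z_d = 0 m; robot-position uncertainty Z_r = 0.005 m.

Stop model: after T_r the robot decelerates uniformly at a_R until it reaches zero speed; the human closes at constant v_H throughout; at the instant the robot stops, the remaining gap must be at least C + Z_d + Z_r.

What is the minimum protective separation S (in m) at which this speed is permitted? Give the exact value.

T_s = v_R/a_R = 2/5 = 0.4000 s
robot in T_r: 2.0000·0.0800 = 0.1600 m
robot under decel: 2.0000²/(2·5.0000) = 0.4000 m
person approaches 1.8000·(0.0800+0.4000) = 0.8640 m
margins: 0.0200+0.0000+0.0050 = 0.0250 m
S_min ≈ 0.1600+0.4000+0.8640+0.0250  ⇒  S_min = 1449/1000 m

S_min = 1449/1000 m = 1.4490 m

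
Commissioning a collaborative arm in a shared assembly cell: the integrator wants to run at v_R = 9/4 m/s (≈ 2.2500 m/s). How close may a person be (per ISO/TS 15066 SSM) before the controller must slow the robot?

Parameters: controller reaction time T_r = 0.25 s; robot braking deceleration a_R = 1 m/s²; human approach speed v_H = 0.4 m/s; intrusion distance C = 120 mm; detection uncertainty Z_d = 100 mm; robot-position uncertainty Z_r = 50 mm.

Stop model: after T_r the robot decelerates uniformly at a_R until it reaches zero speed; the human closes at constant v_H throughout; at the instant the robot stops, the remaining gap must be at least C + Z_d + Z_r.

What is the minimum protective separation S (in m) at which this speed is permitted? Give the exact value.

stop time T_s = (9/4)/1 = 2.2500 s
robot in T_r: 2.2500·0.2500 = 0.5625 m
robot under decel: 2.2500²/(2·1.0000) = 2.5312 m
human closes 0.4000·2.5000 = 1.0000 m
margins: 0.1200+0.1000+0.0500 = 0.2700 m
S_min ≈ 0.5625+2.5312+1.0000+0.2700  ⇒  S_min = 3491/800 m

S_min = 3491/800 m = 4.3637 m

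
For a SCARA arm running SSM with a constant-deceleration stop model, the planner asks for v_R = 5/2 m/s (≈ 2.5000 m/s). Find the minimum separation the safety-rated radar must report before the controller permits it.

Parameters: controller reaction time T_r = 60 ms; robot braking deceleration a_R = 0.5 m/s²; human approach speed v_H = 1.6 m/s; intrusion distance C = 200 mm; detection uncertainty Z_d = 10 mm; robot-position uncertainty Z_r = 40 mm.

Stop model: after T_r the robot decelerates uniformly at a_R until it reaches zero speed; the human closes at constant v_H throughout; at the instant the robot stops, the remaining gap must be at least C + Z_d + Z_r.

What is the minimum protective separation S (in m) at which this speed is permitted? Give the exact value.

stop time T_s = (5/2)/(1/2) = 5.0000 s
robot in T_r: 2.5000·0.0600 = 0.1500 m
robot covers 2.5000·5.0000 − ½·0.5000·5.0000² = 6.2500 m while stopping
human over T_r+T_s: 1.6000·(0.0600+5.0000) = 8.0960 m
C+Z_d+Z_r = 0.2000+0.0100+0.0400 = 0.2500 m
S_min ≈ 0.1500+6.2500+8.0960+0.2500  ⇒  S_min = 7373/500 m

S_min = 7373/500 m = 14.7460 m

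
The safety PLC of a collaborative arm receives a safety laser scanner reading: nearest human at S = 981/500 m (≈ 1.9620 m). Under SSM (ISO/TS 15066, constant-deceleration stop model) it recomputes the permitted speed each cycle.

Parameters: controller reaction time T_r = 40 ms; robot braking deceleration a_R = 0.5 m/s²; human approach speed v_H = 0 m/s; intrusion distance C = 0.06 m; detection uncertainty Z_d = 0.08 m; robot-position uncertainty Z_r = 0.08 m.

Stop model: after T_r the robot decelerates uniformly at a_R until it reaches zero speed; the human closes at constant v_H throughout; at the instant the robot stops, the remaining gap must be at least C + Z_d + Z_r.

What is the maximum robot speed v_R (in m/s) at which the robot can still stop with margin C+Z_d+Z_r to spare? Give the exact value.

at the boundary: (1)·v² + (1/25)·v + (-871/500) = 0
  disc = (1/25)² − 4·(1)·(-871/500) = 4356/625 ; √disc = 66/25
  v_R = (−(1/25) + 66/25) / (2·(1)) = 13/10 m/s
check:
stop time T_s = (13/10)/(1/2) = 2.6000 s
robot covers v_R·T_r = 1.3000·0.0400 = 0.0520 m before braking
braking distance = 1.3000²/(2·0.5000) = 1.6900 m
human over T_r+T_s: 0.0000·(0.0400+2.6000) = 0.0000 m
residual clearance needed = 0.0600+0.0800+0.0800 = 0.2200 m
sum ≈ 0.0520+1.6900+0.0000+0.2200 ≈ 1.9620 m = S ✓

v_R_max = 13/10 m/s = 1.3000 m/s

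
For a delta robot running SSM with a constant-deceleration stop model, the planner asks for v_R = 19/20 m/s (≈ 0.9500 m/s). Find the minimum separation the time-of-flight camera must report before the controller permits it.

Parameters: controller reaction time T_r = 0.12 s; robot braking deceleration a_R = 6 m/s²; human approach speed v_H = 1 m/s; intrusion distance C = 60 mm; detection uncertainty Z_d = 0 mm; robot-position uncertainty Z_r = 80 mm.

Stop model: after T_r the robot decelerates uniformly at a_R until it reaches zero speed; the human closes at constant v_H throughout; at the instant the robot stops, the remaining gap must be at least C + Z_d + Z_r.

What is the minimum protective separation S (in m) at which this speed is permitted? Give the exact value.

S_min = 14581/24000 m = 0.6075 m

T_s = v_R/a_R = (19/20)/6 = 0.1583 s
reaction-phase robot travel = 0.9500·0.1200 = 0.1140 m
robot under decel: 0.9500²/(2·6.0000) = 0.0752 m
human over T_r+T_s: 1.0000·(0.1200+0.1583) = 0.2783 m
residual clearance needed = 0.0600+0.0000+0.0800 = 0.1400 m
S_min ≈ 0.1140+0.0752+0.2783+0.1400  ⇒  S_min = 14581/24000 m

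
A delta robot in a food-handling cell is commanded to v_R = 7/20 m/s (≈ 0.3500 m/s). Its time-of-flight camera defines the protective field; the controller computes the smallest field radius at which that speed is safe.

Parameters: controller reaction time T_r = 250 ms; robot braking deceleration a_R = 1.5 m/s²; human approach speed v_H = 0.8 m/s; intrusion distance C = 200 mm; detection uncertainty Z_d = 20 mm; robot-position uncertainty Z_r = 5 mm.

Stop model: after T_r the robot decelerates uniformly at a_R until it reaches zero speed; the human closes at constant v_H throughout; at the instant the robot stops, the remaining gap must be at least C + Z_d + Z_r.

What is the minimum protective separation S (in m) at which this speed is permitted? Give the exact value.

braking lasts T_s = (7/20)/(3/2) = 0.2333 s
robot in T_r: 0.3500·0.2500 = 0.0875 m
braking distance = 0.3500²/(2·1.5000) = 0.0408 m
human closes 0.8000·0.4833 = 0.3867 m
margins: 0.2000+0.0200+0.0050 = 0.2250 m
S_min ≈ 0.0875+0.0408+0.3867+0.2250  ⇒  S_min = 37/50 m

S_min = 37/50 m = 0.7400 m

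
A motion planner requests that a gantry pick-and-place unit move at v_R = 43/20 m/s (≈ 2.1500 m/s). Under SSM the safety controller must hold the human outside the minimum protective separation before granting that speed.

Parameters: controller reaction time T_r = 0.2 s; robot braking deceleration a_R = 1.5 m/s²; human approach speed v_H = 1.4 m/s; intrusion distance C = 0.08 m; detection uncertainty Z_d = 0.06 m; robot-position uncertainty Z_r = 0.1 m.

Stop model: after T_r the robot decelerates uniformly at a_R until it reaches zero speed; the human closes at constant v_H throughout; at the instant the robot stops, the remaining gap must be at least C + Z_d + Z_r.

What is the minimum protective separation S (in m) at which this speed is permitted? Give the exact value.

T_s = v_R/a_R = (43/20)/(3/2) = 1.4333 s
reaction-phase robot travel = 2.1500·0.2000 = 0.4300 m
robot covers 2.1500·1.4333 − ½·1.5000·1.4333² = 1.5408 m while stopping
human closes 1.4000·1.6333 = 2.2867 m
C+Z_d+Z_r = 0.0800+0.0600+0.1000 = 0.2400 m
S_min ≈ 0.4300+1.5408+2.2867+0.2400  ⇒  S_min = 1799/400 m

S_min = 1799/400 m = 4.4975 m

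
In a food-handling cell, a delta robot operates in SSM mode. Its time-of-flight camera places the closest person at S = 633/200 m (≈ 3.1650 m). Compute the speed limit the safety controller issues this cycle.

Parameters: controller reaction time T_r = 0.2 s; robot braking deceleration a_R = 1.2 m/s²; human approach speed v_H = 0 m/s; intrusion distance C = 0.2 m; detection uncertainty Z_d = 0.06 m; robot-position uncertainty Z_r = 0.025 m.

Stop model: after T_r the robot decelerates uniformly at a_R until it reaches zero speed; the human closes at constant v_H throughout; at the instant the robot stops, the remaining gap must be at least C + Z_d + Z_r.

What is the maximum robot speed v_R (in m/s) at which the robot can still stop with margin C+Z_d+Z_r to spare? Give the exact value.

v_R_max = 12/5 m/s = 2.4000 m/s

quadratic (5/12)·v² + (1/5)·v + (-72/25) = 0
  disc = (1/5)² − 4·(5/12)·(-72/25) = 121/25 ; √disc = 11/5
  v_R = (−(1/5) + 11/5) / (2·(5/12)) = 12/5 m/s
check:
braking lasts T_s = (12/5)/(6/5) = 2.0000 s
reaction-phase robot travel = 2.4000·0.2000 = 0.4800 m
robot under decel: 2.4000²/(2·1.2000) = 2.4000 m
human over T_r+T_s: 0.0000·(0.2000+2.0000) = 0.0000 m
margins: 0.2000+0.0600+0.0250 = 0.2850 m
sum ≈ 0.4800+2.4000+0.0000+0.2850 ≈ 3.1650 m = S ✓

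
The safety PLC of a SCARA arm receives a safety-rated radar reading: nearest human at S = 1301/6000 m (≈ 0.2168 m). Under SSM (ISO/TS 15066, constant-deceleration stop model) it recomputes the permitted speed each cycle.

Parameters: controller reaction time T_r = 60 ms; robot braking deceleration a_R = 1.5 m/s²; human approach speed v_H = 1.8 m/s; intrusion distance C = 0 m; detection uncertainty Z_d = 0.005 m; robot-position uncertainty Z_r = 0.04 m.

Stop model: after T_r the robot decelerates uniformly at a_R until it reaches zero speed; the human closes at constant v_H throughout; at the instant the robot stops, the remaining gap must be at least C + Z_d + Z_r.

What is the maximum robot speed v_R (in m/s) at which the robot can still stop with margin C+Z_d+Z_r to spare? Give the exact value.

collect terms ⇒ (1/3)·v_R² + (63/50)·v_R + (-383/6000) = 0
  disc = (63/50)² − 4·(1/3)·(-383/6000) = 9409/5625 ; √disc = 97/75
  v_R = (−(63/50) + 97/75) / (2·(1/3)) = 1/20 m/s
check:
braking lasts T_s = (1/20)/(3/2) = 0.0333 s
reaction-phase robot travel = 0.0500·0.0600 = 0.0030 m
braking distance = 0.0500²/(2·1.5000) = 0.0008 m
human over T_r+T_s: 1.8000·(0.0600+0.0333) = 0.1680 m
residual clearance needed = 0.0000+0.0050+0.0400 = 0.0450 m
sum ≈ 0.0030+0.0008+0.1680+0.0450 ≈ 0.2168 m = S ✓

v_R_max = 1/20 m/s = 0.0500 m/s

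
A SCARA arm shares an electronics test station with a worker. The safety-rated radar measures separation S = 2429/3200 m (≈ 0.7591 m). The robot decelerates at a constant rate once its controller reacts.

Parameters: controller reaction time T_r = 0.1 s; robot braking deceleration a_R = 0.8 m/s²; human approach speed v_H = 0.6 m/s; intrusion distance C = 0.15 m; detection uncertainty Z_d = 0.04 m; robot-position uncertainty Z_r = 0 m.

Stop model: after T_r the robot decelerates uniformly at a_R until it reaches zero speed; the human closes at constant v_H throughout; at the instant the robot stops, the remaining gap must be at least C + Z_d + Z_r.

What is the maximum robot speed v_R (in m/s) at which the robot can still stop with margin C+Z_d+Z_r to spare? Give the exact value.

v_R_max = 9/20 m/s = 0.4500 m/s

quadratic (5/8)·v² + (17/20)·v + (-1629/3200) = 0
  disc = (17/20)² − 4·(5/8)·(-1629/3200) = 12769/6400 ; √disc = 113/80
  v_R = (−(17/20) + 113/80) / (2·(5/8)) = 9/20 m/s
check:
braking lasts T_s = (9/20)/(4/5) = 0.5625 s
robot in T_r: 0.4500·0.1000 = 0.0450 m
robot covers 0.4500·0.5625 − ½·0.8000·0.5625² = 0.1266 m while stopping
human over T_r+T_s: 0.6000·(0.1000+0.5625) = 0.3975 m
margins: 0.1500+0.0400+0.0000 = 0.1900 m
sum ≈ 0.0450+0.1266+0.3975+0.1900 ≈ 0.7591 m = S ✓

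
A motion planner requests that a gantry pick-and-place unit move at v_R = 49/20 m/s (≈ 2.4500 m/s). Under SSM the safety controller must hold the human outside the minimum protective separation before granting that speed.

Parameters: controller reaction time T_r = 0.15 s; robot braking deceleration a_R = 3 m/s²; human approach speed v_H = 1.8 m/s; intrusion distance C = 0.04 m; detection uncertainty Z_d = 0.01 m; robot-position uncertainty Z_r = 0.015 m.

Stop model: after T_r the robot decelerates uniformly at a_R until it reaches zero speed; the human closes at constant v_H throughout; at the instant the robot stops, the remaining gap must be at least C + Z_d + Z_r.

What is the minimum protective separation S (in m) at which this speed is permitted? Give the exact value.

stop time T_s = (49/20)/3 = 0.8167 s
robot in T_r: 2.4500·0.1500 = 0.3675 m
braking distance = 2.4500²/(2·3.0000) = 1.0004 m
human over T_r+T_s: 1.8000·(0.1500+0.8167) = 1.7400 m
C+Z_d+Z_r = 0.0400+0.0100+0.0150 = 0.0650 m
S_min ≈ 0.3675+1.0004+1.7400+0.0650  ⇒  S_min = 1523/480 m

S_min = 1523/480 m = 3.1729 m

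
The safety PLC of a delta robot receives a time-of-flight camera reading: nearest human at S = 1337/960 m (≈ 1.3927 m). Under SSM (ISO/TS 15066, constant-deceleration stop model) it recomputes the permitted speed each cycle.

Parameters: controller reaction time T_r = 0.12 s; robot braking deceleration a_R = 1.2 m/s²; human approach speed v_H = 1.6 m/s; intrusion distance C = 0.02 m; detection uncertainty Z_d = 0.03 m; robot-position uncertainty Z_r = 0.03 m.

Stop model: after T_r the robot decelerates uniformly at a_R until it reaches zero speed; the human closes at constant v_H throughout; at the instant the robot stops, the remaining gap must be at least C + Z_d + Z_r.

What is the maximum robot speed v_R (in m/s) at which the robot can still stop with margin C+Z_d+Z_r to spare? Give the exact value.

at the boundary: (5/12)·v² + (109/75)·v + (-26897/24000) = 0
  disc = (109/75)² − 4·(5/12)·(-26897/24000) = 159201/40000 ; √disc = 399/200
  v_R = (−(109/75) + 399/200) / (2·(5/12)) = 13/20 m/s
check:
braking lasts T_s = (13/20)/(6/5) = 0.5417 s
reaction-phase robot travel = 0.6500·0.1200 = 0.0780 m
braking distance = 0.6500²/(2·1.2000) = 0.1760 m
human over T_r+T_s: 1.6000·(0.1200+0.5417) = 1.0587 m
C+Z_d+Z_r = 0.0200+0.0300+0.0300 = 0.0800 m
sum ≈ 0.0780+0.1760+1.0587+0.0800 ≈ 1.3927 m = S ✓

v_R_max = 13/20 m/s = 0.6500 m/s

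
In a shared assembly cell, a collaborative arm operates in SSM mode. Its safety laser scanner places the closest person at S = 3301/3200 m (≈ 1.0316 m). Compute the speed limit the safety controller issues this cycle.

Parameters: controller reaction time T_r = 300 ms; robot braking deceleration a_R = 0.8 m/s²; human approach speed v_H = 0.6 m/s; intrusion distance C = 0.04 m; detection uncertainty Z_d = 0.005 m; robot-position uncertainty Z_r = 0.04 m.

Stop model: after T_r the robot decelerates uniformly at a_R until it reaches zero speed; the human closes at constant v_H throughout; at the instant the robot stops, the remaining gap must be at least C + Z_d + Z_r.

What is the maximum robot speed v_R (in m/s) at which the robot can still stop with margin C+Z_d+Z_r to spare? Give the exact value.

quadratic (5/8)·v² + (21/20)·v + (-2453/3200) = 0
  disc = (21/20)² − 4·(5/8)·(-2453/3200) = 19321/6400 ; √disc = 139/80
  v_R = (−(21/20) + 139/80) / (2·(5/8)) = 11/20 m/s
check:
stop time T_s = (11/20)/(4/5) = 0.6875 s
robot in T_r: 0.5500·0.3000 = 0.1650 m
robot covers 0.5500·0.6875 − ½·0.8000·0.6875² = 0.1891 m while stopping
human closes 0.6000·0.9875 = 0.5925 m
C+Z_d+Z_r = 0.0400+0.0050+0.0400 = 0.0850 m
sum ≈ 0.1650+0.1891+0.5925+0.0850 ≈ 1.0316 m = S ✓

v_R_max = 11/20 m/s = 0.5500 m/s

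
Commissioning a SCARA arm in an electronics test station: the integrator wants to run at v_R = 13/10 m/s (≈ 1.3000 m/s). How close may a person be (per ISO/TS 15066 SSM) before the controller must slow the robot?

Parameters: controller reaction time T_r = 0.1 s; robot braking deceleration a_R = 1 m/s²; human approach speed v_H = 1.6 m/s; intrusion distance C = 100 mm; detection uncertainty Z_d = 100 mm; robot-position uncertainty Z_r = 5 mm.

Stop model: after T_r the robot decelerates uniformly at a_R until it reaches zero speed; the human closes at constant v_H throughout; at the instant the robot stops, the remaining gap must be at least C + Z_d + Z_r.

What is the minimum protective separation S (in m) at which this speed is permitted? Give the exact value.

braking lasts T_s = (13/10)/1 = 1.3000 s
robot in T_r: 1.3000·0.1000 = 0.1300 m
robot under decel: 1.3000²/(2·1.0000) = 0.8450 m
human over T_r+T_s: 1.6000·(0.1000+1.3000) = 2.2400 m
residual clearance needed = 0.1000+0.1000+0.0050 = 0.2050 m
S_min ≈ 0.1300+0.8450+2.2400+0.2050  ⇒  S_min = 171/50 m

S_min = 171/50 m = 3.4200 m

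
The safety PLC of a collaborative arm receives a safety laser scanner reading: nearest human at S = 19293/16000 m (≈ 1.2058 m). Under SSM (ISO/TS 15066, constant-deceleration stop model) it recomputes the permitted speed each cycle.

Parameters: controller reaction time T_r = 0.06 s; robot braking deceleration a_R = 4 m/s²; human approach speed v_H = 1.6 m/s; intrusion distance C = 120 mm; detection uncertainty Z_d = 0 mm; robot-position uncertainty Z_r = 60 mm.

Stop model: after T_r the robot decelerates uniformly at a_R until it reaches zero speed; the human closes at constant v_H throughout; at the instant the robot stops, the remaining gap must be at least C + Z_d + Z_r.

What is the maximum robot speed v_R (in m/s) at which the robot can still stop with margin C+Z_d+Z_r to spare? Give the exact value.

at the boundary: (1/8)·v² + (23/50)·v + (-14877/16000) = 0
  disc = (23/50)² − 4·(1/8)·(-14877/16000) = 108241/160000 ; √disc = 329/400
  v_R = (−(23/50) + 329/400) / (2·(1/8)) = 29/20 m/s
check:
stop time T_s = (29/20)/4 = 0.3625 s
robot covers v_R·T_r = 1.4500·0.0600 = 0.0870 m before braking
braking distance = 1.4500²/(2·4.0000) = 0.2628 m
human over T_r+T_s: 1.6000·(0.0600+0.3625) = 0.6760 m
residual clearance needed = 0.1200+0.0000+0.0600 = 0.1800 m
sum ≈ 0.0870+0.2628+0.6760+0.1800 ≈ 1.2058 m = S ✓

v_R_max = 29/20 m/s = 1.4500 m/s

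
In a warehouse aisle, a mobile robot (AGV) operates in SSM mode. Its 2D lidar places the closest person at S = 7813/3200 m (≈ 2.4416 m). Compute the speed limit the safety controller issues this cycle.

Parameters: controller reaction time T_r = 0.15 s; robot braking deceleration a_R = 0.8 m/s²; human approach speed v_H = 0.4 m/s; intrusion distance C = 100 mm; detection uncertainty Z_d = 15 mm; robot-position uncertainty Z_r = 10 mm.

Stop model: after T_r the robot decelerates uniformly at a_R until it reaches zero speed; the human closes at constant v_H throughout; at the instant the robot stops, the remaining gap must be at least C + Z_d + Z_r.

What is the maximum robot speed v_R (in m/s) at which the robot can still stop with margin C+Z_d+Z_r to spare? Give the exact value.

collect terms ⇒ (5/8)·v_R² + (13/20)·v_R + (-7221/3200) = 0
  disc = (13/20)² − 4·(5/8)·(-7221/3200) = 38809/6400 ; √disc = 197/80
  v_R = (−(13/20) + 197/80) / (2·(5/8)) = 29/20 m/s
check:
T_s = v_R/a_R = (29/20)/(4/5) = 1.8125 s
robot in T_r: 1.4500·0.1500 = 0.2175 m
braking distance = 1.4500²/(2·0.8000) = 1.3141 m
human over T_r+T_s: 0.4000·(0.1500+1.8125) = 0.7850 m
C+Z_d+Z_r = 0.1000+0.0150+0.0100 = 0.1250 m
sum ≈ 0.2175+1.3141+0.7850+0.1250 ≈ 2.4416 m = S ✓

v_R_max = 29/20 m/s = 1.4500 m/s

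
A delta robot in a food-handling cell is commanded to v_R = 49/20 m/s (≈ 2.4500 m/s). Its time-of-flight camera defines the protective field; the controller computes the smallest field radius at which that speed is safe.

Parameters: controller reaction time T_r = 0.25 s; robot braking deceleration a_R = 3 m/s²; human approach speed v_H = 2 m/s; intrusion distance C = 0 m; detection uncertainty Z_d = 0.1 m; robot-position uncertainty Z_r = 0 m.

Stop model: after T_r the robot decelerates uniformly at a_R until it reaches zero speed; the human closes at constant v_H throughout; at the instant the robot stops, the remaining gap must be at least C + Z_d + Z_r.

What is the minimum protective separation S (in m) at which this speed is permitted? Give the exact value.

S_min = 3077/800 m = 3.8462 m

stop time T_s = (49/20)/3 = 0.8167 s
robot covers v_R·T_r = 2.4500·0.2500 = 0.6125 m before braking
robot covers 2.4500·0.8167 − ½·3.0000·0.8167² = 1.0004 m while stopping
human over T_r+T_s: 2.0000·(0.2500+0.8167) = 2.1333 m
residual clearance needed = 0.0000+0.1000+0.0000 = 0.1000 m
S_min ≈ 0.6125+1.0004+2.1333+0.1000  ⇒  S_min = 3077/800 m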